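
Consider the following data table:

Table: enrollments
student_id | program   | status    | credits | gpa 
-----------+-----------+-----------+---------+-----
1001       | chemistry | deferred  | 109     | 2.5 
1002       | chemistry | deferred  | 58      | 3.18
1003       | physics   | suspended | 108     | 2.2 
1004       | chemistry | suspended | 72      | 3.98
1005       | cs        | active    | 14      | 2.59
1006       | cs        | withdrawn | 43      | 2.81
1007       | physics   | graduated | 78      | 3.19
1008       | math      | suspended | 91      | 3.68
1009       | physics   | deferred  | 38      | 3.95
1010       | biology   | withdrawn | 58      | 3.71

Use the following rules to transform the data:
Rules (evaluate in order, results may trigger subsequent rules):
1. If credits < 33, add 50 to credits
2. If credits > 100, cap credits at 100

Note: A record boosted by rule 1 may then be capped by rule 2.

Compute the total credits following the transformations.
702

Step 1: Apply rule 1 to records with credits < 33
  - 1 records get bonus of 50
  - Of these, 0 records then exceed 100 and get capped
Step 2: Apply rule 2 to records with credits > 100
  - 2 records (original) are capped
Step 3: Calculate final sum = 702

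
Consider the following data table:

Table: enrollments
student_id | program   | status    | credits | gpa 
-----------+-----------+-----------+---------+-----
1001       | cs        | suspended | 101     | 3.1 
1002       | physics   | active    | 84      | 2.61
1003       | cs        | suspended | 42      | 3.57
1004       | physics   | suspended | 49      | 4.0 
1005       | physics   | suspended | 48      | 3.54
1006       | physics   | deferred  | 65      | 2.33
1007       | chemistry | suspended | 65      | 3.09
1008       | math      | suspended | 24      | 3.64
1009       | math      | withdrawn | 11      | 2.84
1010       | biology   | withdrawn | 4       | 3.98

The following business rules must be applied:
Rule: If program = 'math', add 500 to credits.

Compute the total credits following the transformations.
1493

Step 1: Count records where program = 'math': 2
Step 2: Total bonus added: 2 × 500 = 1000
Step 3: Original sum of credits: 493
Step 4: Final sum = 493 + 1000 = 1493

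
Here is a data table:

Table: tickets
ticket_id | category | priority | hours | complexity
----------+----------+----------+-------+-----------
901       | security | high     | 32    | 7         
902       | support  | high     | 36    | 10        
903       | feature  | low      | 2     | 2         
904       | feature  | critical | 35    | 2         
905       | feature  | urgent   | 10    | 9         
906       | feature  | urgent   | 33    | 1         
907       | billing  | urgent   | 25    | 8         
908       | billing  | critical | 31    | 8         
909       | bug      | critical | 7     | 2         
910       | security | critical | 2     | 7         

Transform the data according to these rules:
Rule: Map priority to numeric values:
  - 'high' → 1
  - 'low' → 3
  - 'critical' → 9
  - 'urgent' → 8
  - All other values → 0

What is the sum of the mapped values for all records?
65

Step 1: Apply mapping to each record
Step 2: Count by status:
  'high': 2 records × 1 = 2
  'low': 1 records × 3 = 3
  'critical': 4 records × 9 = 36
  'urgent': 3 records × 8 = 24
Step 3: Sum all mapped values = 65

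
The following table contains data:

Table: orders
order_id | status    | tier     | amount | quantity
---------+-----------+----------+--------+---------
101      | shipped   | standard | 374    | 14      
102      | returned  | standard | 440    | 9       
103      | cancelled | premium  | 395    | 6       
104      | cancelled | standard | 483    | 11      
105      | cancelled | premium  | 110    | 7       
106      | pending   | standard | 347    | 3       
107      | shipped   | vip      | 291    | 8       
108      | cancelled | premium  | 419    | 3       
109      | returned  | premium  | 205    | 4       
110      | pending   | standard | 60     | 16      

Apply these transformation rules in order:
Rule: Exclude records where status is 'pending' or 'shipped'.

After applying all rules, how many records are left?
6

Step 1: Count records to exclude
  - 2 (pending) + 2 (shipped) = 4 records
Step 2: Total records: 10
Step 3: Remaining = 10 - 4 = 6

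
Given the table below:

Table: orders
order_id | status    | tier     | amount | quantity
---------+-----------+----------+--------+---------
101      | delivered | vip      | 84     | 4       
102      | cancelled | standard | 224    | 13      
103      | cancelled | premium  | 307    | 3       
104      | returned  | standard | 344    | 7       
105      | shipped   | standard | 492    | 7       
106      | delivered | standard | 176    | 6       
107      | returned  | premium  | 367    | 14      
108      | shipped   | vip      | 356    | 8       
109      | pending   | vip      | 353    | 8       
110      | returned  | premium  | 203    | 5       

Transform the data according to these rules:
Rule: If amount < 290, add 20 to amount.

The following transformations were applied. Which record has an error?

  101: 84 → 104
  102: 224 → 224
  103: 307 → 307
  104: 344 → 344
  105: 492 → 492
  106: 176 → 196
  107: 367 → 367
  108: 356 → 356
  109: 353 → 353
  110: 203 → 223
Record 102 has an error. The correct transformed value should be 244, not 224.

Step 1: Check each record against the rule
Step 2: Record 102 has amount = 224
Step 3: Since 224 < 290, the bonus should have been applied
Step 4: Correct value = 244, but claimed value = 224
Conclusion: Record 102 has the error.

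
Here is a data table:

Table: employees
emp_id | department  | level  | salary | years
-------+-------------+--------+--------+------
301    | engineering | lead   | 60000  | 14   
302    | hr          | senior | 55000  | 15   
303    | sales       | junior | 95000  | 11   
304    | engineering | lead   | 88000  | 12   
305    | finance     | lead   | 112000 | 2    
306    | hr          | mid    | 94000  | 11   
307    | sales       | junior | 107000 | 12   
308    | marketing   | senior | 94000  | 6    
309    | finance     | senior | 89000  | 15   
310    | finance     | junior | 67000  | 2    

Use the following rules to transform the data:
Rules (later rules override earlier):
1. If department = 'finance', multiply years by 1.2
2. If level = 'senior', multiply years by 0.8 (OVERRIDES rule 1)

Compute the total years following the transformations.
93.6

Step 1: Rule 2 takes priority for records with level = 'senior'
  - 3 records: 36 × 0.8 = 28.8
Step 2: Rule 1 applies to remaining records with department = 'finance'
  - 2 records: 4 × 1.2 = 4.8
Step 3: Other records unchanged: 60
Step 4: Final sum = 28.8 + 4.8 + 60 = 93.6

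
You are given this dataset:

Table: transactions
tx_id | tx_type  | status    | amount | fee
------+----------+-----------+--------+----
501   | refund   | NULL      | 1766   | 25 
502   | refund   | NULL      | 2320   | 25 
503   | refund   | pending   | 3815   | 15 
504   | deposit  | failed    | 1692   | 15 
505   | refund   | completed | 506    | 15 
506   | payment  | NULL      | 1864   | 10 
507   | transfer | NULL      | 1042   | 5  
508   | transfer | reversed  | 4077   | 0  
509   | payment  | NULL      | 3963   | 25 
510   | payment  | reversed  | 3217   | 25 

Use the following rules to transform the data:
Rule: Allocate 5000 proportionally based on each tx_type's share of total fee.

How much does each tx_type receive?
deposit: 468.75, payment: 1875.0, refund: 2500.0, transfer: 156.25

Step 1: Calculate total fee = 160
Step 2: Calculate each tx_type's proportion:
  deposit: 15/160 = 9.38% → 468.75
  payment: 60/160 = 37.50% → 1875.0
  refund: 80/160 = 50.00% → 2500.0
  transfer: 5/160 = 3.12% → 156.25
Step 3: Verify: sum of allocations ≈ 5000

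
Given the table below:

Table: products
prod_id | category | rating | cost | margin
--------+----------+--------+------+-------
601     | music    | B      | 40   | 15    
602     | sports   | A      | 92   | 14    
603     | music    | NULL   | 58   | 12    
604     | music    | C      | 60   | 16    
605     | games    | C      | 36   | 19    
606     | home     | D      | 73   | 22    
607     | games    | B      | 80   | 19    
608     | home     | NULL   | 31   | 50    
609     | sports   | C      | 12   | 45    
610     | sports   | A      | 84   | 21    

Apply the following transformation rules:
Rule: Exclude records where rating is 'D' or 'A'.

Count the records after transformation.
7

Step 1: Count records to exclude
  - 1 (D) + 2 (A) = 3 records
Step 2: Total records: 10
Step 3: Remaining = 10 - 3 = 7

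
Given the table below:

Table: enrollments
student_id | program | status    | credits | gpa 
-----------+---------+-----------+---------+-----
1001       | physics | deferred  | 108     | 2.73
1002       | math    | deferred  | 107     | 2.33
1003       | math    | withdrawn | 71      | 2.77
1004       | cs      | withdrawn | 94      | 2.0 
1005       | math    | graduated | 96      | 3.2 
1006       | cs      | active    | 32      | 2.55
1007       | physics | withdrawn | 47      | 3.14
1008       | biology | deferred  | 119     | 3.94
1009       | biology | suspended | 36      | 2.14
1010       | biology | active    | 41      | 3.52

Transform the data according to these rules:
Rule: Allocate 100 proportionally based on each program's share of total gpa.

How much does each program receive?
biology: 33.9, cs: 16.07, math: 29.31, physics: 20.73

Step 1: Calculate total gpa = 28.32
Step 2: Calculate each program's proportion:
  biology: 9.6/28.32 = 33.90% → 33.9
  cs: 4.55/28.32 = 16.07% → 16.07
  math: 8.3/28.32 = 29.31% → 29.31
  physics: 5.87/28.32 = 20.73% → 20.73
Step 3: Verify: sum of allocations ≈ 100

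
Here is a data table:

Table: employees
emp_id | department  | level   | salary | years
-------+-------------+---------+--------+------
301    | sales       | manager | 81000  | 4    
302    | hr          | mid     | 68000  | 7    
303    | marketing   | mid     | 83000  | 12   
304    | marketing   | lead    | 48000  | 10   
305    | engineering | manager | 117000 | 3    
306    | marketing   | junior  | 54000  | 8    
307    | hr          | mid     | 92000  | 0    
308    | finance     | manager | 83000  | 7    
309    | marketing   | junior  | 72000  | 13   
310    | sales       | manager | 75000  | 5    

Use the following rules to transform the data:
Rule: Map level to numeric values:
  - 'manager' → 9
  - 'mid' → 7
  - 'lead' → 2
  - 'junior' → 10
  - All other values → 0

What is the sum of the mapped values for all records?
79

Step 1: Apply mapping to each record
Step 2: Count by status:
  'manager': 4 records × 9 = 36
  'mid': 3 records × 7 = 21
  'lead': 1 records × 2 = 2
  'junior': 2 records × 10 = 20
Step 3: Sum all mapped values = 79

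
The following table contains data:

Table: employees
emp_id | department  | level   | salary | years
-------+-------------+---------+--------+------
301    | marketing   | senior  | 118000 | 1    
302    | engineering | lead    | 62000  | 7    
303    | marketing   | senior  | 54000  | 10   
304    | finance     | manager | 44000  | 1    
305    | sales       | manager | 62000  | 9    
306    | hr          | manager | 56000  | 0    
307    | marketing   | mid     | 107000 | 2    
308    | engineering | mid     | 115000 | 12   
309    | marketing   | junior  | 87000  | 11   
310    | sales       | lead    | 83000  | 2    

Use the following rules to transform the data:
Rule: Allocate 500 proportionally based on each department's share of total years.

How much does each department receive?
engineering: 172.73, finance: 9.09, hr: 0.0, marketing: 218.18, sales: 100.0

Step 1: Calculate total years = 55
Step 2: Calculate each department's proportion:
  engineering: 19/55 = 34.55% → 172.73
  finance: 1/55 = 1.82% → 9.09
  hr: 0/55 = 0.00% → 0.0
  marketing: 24/55 = 43.64% → 218.18
  sales: 11/55 = 20.00% → 100.0
Step 3: Verify: sum of allocations ≈ 500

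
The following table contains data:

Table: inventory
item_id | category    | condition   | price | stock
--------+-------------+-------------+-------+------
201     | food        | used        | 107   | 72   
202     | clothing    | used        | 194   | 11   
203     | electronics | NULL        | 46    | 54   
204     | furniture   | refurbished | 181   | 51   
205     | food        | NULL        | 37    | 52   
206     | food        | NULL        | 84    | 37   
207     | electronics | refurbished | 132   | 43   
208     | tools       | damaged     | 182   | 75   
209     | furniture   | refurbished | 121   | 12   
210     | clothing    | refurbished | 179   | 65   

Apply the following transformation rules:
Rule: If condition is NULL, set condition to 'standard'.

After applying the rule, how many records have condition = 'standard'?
3

Step 1: Count records where condition IS NULL
Step 2: Found 3 records with NULL condition
Step 3: These records will have condition set to 'standard'
Step 4: Records already having condition = 'standard': 0
Step 5: Answer: 3 + 0 = 3 records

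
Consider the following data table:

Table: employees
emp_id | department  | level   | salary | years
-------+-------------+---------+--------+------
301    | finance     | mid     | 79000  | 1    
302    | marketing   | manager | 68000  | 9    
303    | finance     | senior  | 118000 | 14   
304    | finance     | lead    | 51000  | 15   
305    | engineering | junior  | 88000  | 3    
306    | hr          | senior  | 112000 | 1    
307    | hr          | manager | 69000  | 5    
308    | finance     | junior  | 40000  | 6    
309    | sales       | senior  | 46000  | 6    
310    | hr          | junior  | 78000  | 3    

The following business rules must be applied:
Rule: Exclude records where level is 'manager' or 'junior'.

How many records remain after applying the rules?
5

Step 1: Count records to exclude
  - 2 (manager) + 3 (junior) = 5 records
Step 2: Total records: 10
Step 3: Remaining = 10 - 5 = 5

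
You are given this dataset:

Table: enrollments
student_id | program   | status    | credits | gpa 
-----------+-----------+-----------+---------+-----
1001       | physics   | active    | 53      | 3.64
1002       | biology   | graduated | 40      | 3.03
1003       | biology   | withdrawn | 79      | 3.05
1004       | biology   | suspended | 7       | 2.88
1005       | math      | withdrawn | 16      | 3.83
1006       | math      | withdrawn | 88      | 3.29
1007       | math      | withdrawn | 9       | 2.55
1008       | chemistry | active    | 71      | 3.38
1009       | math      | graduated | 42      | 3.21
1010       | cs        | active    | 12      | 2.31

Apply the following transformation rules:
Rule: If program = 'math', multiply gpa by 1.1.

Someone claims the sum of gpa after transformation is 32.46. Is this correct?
Yes, the result is correct.

Step 1: Calculate the correct sum after transformation
Step 2: Apply multiplier 1.1 to records where program = 'math'
Step 3: Correct result = 32.46
Step 4: Claimed result = 32.46
Step 5: 32.46 = 32.46 ✓
Conclusion: The claimed result is correct.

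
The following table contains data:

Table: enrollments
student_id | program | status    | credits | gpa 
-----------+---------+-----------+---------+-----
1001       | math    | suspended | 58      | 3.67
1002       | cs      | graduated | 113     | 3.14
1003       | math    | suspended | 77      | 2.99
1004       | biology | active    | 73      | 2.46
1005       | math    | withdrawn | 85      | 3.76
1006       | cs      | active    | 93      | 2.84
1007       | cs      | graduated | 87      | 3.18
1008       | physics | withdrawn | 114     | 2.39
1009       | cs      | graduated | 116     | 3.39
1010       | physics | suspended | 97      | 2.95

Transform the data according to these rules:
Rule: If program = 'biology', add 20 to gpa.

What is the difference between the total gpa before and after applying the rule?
20.0

Step 1: Original sum of gpa = 30.77
Step 2: 1 records have program = 'biology'
Step 3: Each affected record changes by 20
Step 4: Total change = 1 × 20 = 20
Step 5: New sum = 30.77 + 20 = 50.77
Step 6: Difference = |50.77 - 30.77| = 20.0
        (Sum increased by 20.0)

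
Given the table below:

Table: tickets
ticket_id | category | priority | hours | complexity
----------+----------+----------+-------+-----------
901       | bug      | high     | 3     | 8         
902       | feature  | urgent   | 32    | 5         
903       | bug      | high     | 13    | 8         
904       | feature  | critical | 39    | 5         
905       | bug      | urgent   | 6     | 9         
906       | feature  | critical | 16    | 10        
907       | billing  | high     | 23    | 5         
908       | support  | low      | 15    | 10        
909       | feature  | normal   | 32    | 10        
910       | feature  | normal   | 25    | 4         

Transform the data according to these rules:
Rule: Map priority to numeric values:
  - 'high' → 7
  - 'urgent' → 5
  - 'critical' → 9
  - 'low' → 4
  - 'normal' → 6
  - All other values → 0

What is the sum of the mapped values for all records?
65

Step 1: Apply mapping to each record
Step 2: Count by status:
  'high': 3 records × 7 = 21
  'urgent': 2 records × 5 = 10
  'critical': 2 records × 9 = 18
  'low': 1 records × 4 = 4
  'normal': 2 records × 6 = 12
Step 3: Sum all mapped values = 65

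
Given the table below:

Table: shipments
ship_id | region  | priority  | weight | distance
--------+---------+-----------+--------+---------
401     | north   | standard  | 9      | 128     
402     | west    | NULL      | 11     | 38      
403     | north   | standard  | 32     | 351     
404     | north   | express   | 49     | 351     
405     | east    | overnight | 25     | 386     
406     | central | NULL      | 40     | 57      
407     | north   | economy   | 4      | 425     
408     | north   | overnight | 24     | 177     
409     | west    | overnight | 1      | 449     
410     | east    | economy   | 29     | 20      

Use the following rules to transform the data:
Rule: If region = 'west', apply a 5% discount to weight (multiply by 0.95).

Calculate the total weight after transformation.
223.4

Step 1: Records with region = 'west' have total weight = 12
Step 2: Apply multiplier: 12 × 0.95 = 11.4
Step 3: Other records total: 212
Step 4: Final sum = 11.4 + 212 = 223.4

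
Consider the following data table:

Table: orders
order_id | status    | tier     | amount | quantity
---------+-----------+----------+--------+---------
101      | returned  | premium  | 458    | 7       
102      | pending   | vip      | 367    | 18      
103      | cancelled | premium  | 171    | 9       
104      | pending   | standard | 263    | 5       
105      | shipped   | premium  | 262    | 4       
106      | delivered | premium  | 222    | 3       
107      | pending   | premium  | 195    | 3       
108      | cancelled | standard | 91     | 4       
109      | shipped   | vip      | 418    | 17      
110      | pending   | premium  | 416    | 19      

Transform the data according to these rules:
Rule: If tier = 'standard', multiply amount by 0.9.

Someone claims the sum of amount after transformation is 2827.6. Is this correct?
Yes, the result is correct.

Step 1: Calculate the correct sum after transformation
Step 2: Apply multiplier 0.9 to records where tier = 'standard'
Step 3: Correct result = 2827.6
Step 4: Claimed result = 2827.6
Step 5: 2827.6 = 2827.6 ✓
Conclusion: The claimed result is correct.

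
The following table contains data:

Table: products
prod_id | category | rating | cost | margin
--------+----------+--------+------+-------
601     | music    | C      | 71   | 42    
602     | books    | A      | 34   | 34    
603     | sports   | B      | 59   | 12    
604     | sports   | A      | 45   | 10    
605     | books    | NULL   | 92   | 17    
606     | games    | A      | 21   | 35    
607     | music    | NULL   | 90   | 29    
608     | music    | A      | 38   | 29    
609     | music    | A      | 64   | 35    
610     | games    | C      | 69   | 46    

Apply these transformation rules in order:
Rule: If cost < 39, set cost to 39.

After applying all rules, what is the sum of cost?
607

Step 1: 3 records have cost < 39
Step 2: These records originally summed to 93
Step 3: After setting to minimum: 3 × 39 = 117
Step 4: Unaffected records sum: 490
Step 5: Final sum = 117 + 490 = 607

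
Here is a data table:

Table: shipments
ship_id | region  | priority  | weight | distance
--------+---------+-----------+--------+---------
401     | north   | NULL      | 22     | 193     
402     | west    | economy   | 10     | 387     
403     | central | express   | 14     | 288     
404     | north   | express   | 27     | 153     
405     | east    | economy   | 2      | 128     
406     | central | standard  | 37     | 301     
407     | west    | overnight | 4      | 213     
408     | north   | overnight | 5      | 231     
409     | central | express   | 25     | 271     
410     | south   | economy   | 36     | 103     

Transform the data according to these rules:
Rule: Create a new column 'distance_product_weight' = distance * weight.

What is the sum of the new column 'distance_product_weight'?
40162

Step 1: For each record, compute distance * weight
Example calculations:
  193 * 22 = 4246
  387 * 10 = 3870
  288 * 14 = 4032
  ...
Step 2: Sum all derived values
Step 3: Total = 40162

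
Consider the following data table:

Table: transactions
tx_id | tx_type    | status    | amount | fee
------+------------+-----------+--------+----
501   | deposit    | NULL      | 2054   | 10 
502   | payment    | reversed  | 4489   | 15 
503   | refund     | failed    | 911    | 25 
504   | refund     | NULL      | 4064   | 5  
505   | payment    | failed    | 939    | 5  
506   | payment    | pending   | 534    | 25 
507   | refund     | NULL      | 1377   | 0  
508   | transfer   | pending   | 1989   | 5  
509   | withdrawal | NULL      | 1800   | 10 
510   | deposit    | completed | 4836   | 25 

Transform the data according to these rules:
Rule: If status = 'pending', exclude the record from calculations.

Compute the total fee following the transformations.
95

Step 1: Identify records where status = 'pending'
Step 2: The excluded records sum to 30
Step 3: Original total fee = 125
Step 4: Remaining total = 125 - 30 = 95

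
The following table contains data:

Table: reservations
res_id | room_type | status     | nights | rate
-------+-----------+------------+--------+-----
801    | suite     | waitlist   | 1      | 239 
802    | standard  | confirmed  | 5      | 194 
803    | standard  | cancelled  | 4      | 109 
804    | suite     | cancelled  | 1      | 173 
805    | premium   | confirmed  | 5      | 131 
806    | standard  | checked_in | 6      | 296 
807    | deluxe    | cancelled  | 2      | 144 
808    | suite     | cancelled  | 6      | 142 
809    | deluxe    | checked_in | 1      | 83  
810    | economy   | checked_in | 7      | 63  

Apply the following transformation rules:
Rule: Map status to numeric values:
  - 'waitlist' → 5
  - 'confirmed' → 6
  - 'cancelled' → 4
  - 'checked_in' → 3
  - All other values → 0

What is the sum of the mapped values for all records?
42

Step 1: Apply mapping to each record
Step 2: Count by status:
  'waitlist': 1 records × 5 = 5
  'confirmed': 2 records × 6 = 12
  'cancelled': 4 records × 4 = 16
  'checked_in': 3 records × 3 = 9
Step 3: Sum all mapped values = 42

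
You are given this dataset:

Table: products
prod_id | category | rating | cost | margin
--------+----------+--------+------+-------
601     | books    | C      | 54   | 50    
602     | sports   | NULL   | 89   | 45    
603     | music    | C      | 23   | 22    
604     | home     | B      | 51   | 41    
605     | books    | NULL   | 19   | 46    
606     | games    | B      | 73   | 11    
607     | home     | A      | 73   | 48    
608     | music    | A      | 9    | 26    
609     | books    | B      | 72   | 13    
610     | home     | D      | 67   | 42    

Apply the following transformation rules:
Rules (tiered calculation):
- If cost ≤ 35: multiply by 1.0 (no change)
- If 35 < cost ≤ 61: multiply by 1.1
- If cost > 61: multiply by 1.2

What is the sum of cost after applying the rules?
615.3

Step 1: Tier 1 (cost ≤ 35): 3 records, sum = 51 × 1.0 = 51.0
Step 2: Tier 2 (35 < cost ≤ 61): 2 records, sum = 105 × 1.1 = 115.5
Step 3: Tier 3 (cost > 61): 5 records, sum = 374 × 1.2 = 448.8
Step 4: Final sum = 51.0 + 115.5 + 448.8 = 615.3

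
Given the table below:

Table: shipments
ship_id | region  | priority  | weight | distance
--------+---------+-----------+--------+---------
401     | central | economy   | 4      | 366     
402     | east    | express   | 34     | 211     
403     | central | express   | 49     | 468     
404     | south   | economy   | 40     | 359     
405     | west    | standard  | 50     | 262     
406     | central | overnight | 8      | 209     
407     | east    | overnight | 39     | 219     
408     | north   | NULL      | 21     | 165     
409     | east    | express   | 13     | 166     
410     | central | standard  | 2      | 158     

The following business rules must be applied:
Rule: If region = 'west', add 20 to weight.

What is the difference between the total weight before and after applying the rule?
20

Step 1: Original sum of weight = 260
Step 2: 1 records have region = 'west'
Step 3: Each affected record changes by 20
Step 4: Total change = 1 × 20 = 20
Step 5: New sum = 260 + 20 = 280
Step 6: Difference = |280 - 260| = 20
        (Sum increased by 20)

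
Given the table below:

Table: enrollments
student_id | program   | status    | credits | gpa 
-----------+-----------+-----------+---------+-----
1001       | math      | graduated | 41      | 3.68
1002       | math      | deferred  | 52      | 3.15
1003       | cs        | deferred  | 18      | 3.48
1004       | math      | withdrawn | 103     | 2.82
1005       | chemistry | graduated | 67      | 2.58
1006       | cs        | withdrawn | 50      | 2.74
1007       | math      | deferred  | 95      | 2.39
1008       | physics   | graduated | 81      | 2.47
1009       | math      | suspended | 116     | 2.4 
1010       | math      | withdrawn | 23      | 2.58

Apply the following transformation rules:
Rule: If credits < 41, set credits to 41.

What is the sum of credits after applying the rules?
687

Step 1: 2 records have credits < 41
Step 2: These records originally summed to 41
Step 3: After setting to minimum: 2 × 41 = 82
Step 4: Unaffected records sum: 605
Step 5: Final sum = 82 + 605 = 687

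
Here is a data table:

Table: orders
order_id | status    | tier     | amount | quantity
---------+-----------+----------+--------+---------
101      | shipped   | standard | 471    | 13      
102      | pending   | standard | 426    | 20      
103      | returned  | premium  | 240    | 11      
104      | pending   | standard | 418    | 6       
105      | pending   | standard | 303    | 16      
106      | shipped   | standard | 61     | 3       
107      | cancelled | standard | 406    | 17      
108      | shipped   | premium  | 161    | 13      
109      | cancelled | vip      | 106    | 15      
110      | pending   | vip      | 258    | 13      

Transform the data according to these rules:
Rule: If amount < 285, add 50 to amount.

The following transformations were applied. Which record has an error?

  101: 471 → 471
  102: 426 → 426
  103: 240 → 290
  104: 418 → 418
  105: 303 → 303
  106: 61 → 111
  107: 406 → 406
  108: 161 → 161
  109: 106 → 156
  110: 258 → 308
Record 108 has an error. The correct transformed value should be 211, not 161.

Step 1: Check each record against the rule
Step 2: Record 108 has amount = 161
Step 3: Since 161 < 285, the bonus should have been applied
Step 4: Correct value = 211, but claimed value = 161
Conclusion: Record 108 has the error.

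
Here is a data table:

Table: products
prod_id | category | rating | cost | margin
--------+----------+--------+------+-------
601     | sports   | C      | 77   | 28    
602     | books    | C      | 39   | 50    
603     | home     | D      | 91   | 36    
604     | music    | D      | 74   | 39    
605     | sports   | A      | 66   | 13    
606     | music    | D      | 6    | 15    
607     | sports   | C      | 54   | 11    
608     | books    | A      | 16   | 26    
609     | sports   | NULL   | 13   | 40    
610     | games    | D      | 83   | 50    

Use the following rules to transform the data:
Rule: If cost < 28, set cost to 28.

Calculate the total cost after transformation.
568

Step 1: 3 records have cost < 28
Step 2: These records originally summed to 35
Step 3: After setting to minimum: 3 × 28 = 84
Step 4: Unaffected records sum: 484
Step 5: Final sum = 84 + 484 = 568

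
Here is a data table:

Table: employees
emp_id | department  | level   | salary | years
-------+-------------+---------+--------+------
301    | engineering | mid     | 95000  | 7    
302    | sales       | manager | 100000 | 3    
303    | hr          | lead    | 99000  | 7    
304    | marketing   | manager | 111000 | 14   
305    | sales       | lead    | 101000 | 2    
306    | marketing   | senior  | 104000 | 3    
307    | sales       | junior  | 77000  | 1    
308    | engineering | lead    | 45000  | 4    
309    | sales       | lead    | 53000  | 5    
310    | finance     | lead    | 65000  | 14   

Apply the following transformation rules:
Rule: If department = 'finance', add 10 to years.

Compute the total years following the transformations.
70

Step 1: Count records where department = 'finance': 1
Step 2: Total bonus added: 1 × 10 = 10
Step 3: Original sum of years: 60
Step 4: Final sum = 60 + 10 = 70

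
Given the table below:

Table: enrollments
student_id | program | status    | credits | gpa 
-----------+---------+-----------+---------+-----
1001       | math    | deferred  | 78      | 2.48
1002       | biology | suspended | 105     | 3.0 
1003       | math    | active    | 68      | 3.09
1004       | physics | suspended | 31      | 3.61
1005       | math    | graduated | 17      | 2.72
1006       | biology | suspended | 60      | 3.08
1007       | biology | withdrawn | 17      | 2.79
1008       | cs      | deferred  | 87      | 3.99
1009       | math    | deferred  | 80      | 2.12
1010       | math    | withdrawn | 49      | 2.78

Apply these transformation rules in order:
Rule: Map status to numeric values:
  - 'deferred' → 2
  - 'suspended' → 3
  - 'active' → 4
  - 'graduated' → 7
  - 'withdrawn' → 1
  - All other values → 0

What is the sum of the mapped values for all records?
28

Step 1: Apply mapping to each record
Step 2: Count by status:
  'deferred': 3 records × 2 = 6
  'suspended': 3 records × 3 = 9
  'active': 1 records × 4 = 4
  'graduated': 1 records × 7 = 7
  'withdrawn': 2 records × 1 = 2
Step 3: Sum all mapped values = 28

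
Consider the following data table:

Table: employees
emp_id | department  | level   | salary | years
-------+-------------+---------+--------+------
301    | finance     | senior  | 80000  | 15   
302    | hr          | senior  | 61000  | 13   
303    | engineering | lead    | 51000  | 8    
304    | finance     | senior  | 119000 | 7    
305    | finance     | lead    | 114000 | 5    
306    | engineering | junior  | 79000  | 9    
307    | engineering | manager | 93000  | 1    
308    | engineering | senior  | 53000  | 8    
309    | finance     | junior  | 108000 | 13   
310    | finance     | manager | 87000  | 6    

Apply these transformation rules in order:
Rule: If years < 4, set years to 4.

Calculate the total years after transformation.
88

Step 1: 1 records have years < 4
Step 2: These records originally summed to 1
Step 3: After setting to minimum: 1 × 4 = 4
Step 4: Unaffected records sum: 84
Step 5: Final sum = 4 + 84 = 88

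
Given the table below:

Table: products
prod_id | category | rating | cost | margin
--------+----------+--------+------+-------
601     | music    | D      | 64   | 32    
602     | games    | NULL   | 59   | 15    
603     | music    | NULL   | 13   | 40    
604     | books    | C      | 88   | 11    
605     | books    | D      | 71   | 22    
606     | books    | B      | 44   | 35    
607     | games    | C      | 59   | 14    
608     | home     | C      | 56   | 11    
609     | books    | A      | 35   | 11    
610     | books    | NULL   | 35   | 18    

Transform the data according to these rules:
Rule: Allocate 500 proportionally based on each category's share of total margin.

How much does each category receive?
books: 232.06, games: 69.38, home: 26.32, music: 172.25

Step 1: Calculate total margin = 209
Step 2: Calculate each category's proportion:
  books: 97/209 = 46.41% → 232.06
  games: 29/209 = 13.88% → 69.38
  home: 11/209 = 5.26% → 26.32
  music: 72/209 = 34.45% → 172.25
Step 3: Verify: sum of allocations ≈ 500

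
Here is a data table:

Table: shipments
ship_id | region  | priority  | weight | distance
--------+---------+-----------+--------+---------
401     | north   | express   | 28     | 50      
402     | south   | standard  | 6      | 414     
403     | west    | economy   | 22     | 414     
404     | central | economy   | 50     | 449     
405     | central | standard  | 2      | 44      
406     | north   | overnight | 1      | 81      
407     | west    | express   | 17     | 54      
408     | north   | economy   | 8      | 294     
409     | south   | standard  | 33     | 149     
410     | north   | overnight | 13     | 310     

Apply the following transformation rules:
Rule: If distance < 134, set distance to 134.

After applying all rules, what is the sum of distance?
2566

Step 1: 4 records have distance < 134
Step 2: These records originally summed to 229
Step 3: After setting to minimum: 4 × 134 = 536
Step 4: Unaffected records sum: 2030
Step 5: Final sum = 536 + 2030 = 2566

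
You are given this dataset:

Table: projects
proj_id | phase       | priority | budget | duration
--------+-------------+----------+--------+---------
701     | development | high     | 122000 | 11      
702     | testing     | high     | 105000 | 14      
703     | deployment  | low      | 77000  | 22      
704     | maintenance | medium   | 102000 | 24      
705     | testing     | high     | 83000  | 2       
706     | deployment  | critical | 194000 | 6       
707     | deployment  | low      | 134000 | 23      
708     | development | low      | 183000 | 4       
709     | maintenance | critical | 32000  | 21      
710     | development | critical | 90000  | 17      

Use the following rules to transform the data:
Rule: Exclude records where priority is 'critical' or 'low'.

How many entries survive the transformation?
4

Step 1: Count records to exclude
  - 3 (critical) + 3 (low) = 6 records
Step 2: Total records: 10
Step 3: Remaining = 10 - 6 = 4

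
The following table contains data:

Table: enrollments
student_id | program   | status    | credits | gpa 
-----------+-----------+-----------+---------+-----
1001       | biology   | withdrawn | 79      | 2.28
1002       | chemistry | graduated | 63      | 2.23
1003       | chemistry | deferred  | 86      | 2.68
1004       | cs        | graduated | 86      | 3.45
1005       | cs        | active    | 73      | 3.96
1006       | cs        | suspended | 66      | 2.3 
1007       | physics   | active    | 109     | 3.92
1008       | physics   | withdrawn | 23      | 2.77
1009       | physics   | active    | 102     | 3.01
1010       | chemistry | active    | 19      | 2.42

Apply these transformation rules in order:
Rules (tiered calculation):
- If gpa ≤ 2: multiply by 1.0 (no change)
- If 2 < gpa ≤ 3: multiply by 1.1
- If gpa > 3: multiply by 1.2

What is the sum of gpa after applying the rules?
33.36

Step 1: Tier 1 (gpa ≤ 2): 0 records, sum = 0 × 1.0 = 0.0
Step 2: Tier 2 (2 < gpa ≤ 3): 6 records, sum = 14.68 × 1.1 = 16.15
Step 3: Tier 3 (gpa > 3): 4 records, sum = 14.34 × 1.2 = 17.21
Step 4: Final sum = 0.0 + 16.15 + 17.21 = 33.36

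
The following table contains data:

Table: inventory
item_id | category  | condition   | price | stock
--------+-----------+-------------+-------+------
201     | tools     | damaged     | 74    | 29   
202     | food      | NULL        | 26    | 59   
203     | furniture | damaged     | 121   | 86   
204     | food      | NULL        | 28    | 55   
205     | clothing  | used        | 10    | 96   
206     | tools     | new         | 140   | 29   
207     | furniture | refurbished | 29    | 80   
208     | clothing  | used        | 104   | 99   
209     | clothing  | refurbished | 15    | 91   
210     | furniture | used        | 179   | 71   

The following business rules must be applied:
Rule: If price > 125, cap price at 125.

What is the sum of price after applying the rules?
657

Step 1: 2 records have price > 125
Step 2: These records originally summed to 319
Step 3: After capping: 2 × 125 = 250
Step 4: Unaffected records sum: 407
Step 5: Final sum = 250 + 407 = 657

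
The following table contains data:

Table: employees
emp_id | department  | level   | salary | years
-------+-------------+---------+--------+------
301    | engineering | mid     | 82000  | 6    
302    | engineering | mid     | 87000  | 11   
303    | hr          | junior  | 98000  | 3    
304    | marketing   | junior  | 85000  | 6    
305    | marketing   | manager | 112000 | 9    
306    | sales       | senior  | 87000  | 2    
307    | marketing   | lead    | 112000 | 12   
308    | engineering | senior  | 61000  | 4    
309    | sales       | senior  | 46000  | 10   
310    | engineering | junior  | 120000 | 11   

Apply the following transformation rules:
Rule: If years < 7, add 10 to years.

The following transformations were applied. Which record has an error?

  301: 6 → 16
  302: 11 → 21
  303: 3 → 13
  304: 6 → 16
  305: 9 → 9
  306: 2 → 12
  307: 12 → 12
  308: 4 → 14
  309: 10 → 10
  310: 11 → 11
Record 302 has an error. The correct transformed value should be 11, not 21.

Step 1: Check each record against the rule
Step 2: Record 302 has years = 11
Step 3: Since 11 >= 7, the bonus should not have been applied
Step 4: Correct value = 11, but claimed value = 21
Conclusion: Record 302 has the error.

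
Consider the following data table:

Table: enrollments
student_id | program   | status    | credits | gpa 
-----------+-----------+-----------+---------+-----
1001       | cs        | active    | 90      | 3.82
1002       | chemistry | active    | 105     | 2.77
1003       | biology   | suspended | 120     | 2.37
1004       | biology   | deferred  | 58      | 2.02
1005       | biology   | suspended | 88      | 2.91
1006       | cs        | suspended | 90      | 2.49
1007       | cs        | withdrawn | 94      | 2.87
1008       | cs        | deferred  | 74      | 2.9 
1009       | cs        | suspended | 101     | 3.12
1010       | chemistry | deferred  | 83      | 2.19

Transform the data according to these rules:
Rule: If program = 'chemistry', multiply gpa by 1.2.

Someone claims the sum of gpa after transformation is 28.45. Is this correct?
Yes, the result is correct.

Step 1: Calculate the correct sum after transformation
Step 2: Apply multiplier 1.2 to records where program = 'chemistry'
Step 3: Correct result = 28.45
Step 4: Claimed result = 28.45
Step 5: 28.45 = 28.45 ✓
Conclusion: The claimed result is correct.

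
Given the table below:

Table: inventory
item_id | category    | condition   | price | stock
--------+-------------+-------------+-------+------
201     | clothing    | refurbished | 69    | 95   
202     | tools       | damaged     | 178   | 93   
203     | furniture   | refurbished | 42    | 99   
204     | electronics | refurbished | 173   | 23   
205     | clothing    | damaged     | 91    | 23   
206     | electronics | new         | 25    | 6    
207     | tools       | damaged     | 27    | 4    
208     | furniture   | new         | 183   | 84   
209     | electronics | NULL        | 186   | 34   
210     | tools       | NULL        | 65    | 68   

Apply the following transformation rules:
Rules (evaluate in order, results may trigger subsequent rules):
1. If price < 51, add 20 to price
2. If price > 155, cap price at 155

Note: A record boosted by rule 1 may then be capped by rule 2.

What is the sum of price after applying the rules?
999

Step 1: Apply rule 1 to records with price < 51
  - 3 records get bonus of 20
  - Of these, 0 records then exceed 155 and get capped
Step 2: Apply rule 2 to records with price > 155
  - 4 records (original) are capped
Step 3: Calculate final sum = 999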